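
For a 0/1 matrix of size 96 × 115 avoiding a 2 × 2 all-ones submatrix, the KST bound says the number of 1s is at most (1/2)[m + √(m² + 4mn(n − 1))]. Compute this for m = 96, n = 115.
z(96, 115; 2, 2) ≤ (1/2)[96 + √(96² + 4·96·115·114)] = (1/2)[96 + √5043456] = 1170.882

Kővári–Sós–Turán: let r_1, ..., r_96 be the row sums and z = Σ r_i the total number of 1s. Each pair of columns can share at most one row with both entries 1 (else a 2×2 all-ones block appears), so Σ_i C(r_i, 2) ≤ C(115, 2) = 6555. By convexity Σ_i C(r_i, 2) ≥ 96·C(z/96, 2) = z(z − 96)/(2·96), giving z² − 96z − 96·115·114 ≤ 0 and hence z ≤ (1/2)[96 + √(9216 + 4·1258560)] = (1/2)[96 + √5043456] ≈ (1/2)(96 + 2245.764) = 1170.882.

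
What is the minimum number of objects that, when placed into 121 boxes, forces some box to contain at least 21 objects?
n = (21 − 1)·121 + 1 = 2421

By the generalised pigeonhole principle, to guarantee some box contains ≥ r objects we need more than (r − 1) · k objects total. Threshold: n = (r − 1) · k + 1. With r = 21 and k = 121: n = 20 · 121 + 1 = 2420 + 1 = 2421. For n = 2420 = 20 · 121, we can put exactly 20 objects in every box, avoiding 21 in any single one — so 2421 is tight.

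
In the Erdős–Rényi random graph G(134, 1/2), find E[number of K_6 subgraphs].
E[# K_6] = C(134, 6) · (1/2)^C(6, 2) = 7177979809 / 2^15 ≈ 219054.559601

For each 6-subset S of vertices (there are C(134, 6) = 7177979809 such S), let X_S = 1 if S induces a K_6 (all C(6, 2) = 15 edges present). Then P(X_S = 1) = (1/2)^15 = 1/32768. By linearity of expectation, E[# K_6] = C(134, 6) · (1/2)^15 = 7177979809 / 32768 ≈ 219054.559601.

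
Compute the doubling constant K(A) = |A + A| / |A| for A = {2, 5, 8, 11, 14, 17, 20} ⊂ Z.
K = |A + A| / |A| = 13/7

Enumerate A + A = {a + b : a, b ∈ A}. With |A| = 7, there are |A|^2 = 49 ordered sum pairs; collecting distinct values, A + A = {4, 7, 10, 13, 16, 19, 22, 25, 28, 31, 34, 37, 40}, so |A + A| = 13. Thus K = 13/7. Here |A + A| = 2|A| − 1 = 13, the minimum possible — so K = 13/7 is minimal, which holds iff A is an arithmetic progression.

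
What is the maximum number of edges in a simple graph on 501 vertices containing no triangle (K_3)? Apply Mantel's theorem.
ex(501, K_3) = ⌊501^2/4⌋ = 62750

Mantel (1907): a triangle-free graph on n vertices has at most ⌊n^2/4⌋ edges, with equality for the complete bipartite graph K_{⌊n/2⌋, ⌈n/2⌉}. For n = 501: ⌊501^2/4⌋ = ⌊251001/4⌋ = 62750. The extremal graph is K_{250, 251}, which has 250·251 = 62750 edges.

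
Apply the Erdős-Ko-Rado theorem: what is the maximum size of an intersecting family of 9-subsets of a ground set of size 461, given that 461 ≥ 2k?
max |F| = C(460, 8) = 46769418051435495

The Erdős-Ko-Rado theorem states: for n ≥ 2k, an intersecting family of k-subsets of an n-element set has size at most C(n − 1, k − 1), with equality for 'star' families {A ⊆ [n] : |A| = k, i ∈ A} (fix an element i). For n = 461, k = 9: C(460, 8) = 46769418051435495.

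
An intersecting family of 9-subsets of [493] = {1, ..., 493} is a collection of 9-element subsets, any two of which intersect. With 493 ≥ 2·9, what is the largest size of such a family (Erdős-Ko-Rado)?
max |F| = C(492, 8) = 80418839508771435

Erdős-Ko-Rado (1961): when n ≥ 2k, max |F| = C(n−1, k−1). The bound is attained by the star {A : i ∈ A} for any fixed i ∈ [n]. Here C(493−1, 9−1) = C(492, 8) = 80418839508771435.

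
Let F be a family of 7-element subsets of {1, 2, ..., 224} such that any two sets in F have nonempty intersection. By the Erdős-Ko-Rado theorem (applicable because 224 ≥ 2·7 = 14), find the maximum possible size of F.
max |F| = C(223, 6) = 159602946217

The Erdős-Ko-Rado theorem states: for n ≥ 2k, an intersecting family of k-subsets of an n-element set has size at most C(n − 1, k − 1), with equality for 'star' families {A ⊆ [n] : |A| = k, i ∈ A} (fix an element i). For n = 224, k = 7: C(223, 6) = 159602946217.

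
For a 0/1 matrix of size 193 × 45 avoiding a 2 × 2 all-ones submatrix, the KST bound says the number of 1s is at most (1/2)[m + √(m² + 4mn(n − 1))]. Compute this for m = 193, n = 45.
z(193, 45; 2, 2) ≤ (1/2)[193 + √(193² + 4·193·45·44)] = (1/2)[193 + √1565809] = 722.1614

Kővári–Sós–Turán: let r_1, ..., r_193 be the row sums and z = Σ r_i the total number of 1s. Each pair of columns can share at most one row with both entries 1 (else a 2×2 all-ones block appears), so Σ_i C(r_i, 2) ≤ C(45, 2) = 990. By convexity Σ_i C(r_i, 2) ≥ 193·C(z/193, 2) = z(z − 193)/(2·193), giving z² − 193z − 193·45·44 ≤ 0 and hence z ≤ (1/2)[193 + √(37249 + 4·382140)] = (1/2)[193 + √1565809] ≈ (1/2)(193 + 1251.3229) = 722.1614.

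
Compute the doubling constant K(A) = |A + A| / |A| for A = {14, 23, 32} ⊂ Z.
K = |A + A| / |A| = 5/3

Enumerate A + A = {a + b : a, b ∈ A}. With |A| = 3, there are |A|^2 = 9 ordered sum pairs; collecting distinct values, A + A = {28, 37, 46, 55, 64}, so |A + A| = 5. Thus K = 5/3. Here |A + A| = 2|A| − 1 = 5, the minimum possible — so K = 5/3 is minimal, which holds iff A is an arithmetic progression.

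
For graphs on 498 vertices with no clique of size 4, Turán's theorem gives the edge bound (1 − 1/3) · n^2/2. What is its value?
Turán density bound = (2/3) · 498^2/2 = 82668

Turán's theorem: ex(n, K_{r+1}) is achieved by the complete r-partite Turán graph T(n, r) with parts as balanced as possible, and is at most (1 − 1/r) · n^2/2. For r = 3, n = 498: the density bound is (2/3) · 248004/2 = 82668. Since 3 ∣ 498, the Turán graph T(498, 3) has parts of equal size 166, and its edge count e(T(498, 3)) = 82668 attains the density bound exactly.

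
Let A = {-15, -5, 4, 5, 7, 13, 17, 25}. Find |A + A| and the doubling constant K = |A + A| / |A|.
K = |A + A| / |A| = 29/8

Enumerate A + A = {a + b : a, b ∈ A}. With |A| = 8, there are |A|^2 = 64 ordered sum pairs; collecting distinct values, A + A = {-30, -20, -11, -10, -8, -2, -1, 0, 2, 8, 9, 10, 11, 12, 14, 17, 18, 20, 21, 22, 24, 26, 29, 30, 32, 34, 38, 42, 50}, so |A + A| = 29. Thus K = 29/8. For comparison, the minimum possible |A + A| over all 8-element sets is 2·8 − 1 = 15 (so min K = 15/8), attained only by arithmetic progressions.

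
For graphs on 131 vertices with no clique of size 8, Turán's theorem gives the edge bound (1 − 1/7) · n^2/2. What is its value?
Turán density bound = (6/7) · 131^2/2 = 51483/7 ≈ 7354.7143

Turán's theorem: ex(n, K_{r+1}) is achieved by the complete r-partite Turán graph T(n, r) with parts as balanced as possible, and is at most (1 − 1/r) · n^2/2. For r = 7, n = 131: the density bound is (6/7) · 17161/2 = 51483/7 ≈ 7354.7143. The integer-valued extremum is e(T(131, 7)) = 7354, which is strictly less than the density bound 51483/7 since 7 ∤ 131 (the parts of T(131, 7) cannot all be equal).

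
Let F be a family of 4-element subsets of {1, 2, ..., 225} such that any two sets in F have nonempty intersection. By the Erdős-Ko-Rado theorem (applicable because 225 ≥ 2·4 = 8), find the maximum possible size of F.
max |F| = C(224, 3) = 1848224

Erdős-Ko-Rado (1961): when n ≥ 2k, max |F| = C(n−1, k−1). The bound is attained by the star {A : i ∈ A} for any fixed i ∈ [n]. Here C(225−1, 4−1) = C(224, 3) = 1848224.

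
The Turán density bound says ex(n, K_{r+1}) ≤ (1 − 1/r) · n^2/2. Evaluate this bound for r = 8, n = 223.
Turán density bound = (7/8) · 223^2/2 = 348103/16 ≈ 21756.4375

Turán's theorem: ex(n, K_{r+1}) is achieved by the complete r-partite Turán graph T(n, r) with parts as balanced as possible, and is at most (1 − 1/r) · n^2/2. For r = 8, n = 223: the density bound is (7/8) · 49729/2 = 348103/16 ≈ 21756.4375. The integer-valued extremum is e(T(223, 8)) = 21756, which is strictly less than the density bound 348103/16 since 8 ∤ 223 (the parts of T(223, 8) cannot all be equal).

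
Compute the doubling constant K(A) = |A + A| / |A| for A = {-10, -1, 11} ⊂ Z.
K = |A + A| / |A| = 6/3 = 2

Enumerate A + A = {a + b : a, b ∈ A}. With |A| = 3, there are |A|^2 = 9 ordered sum pairs; collecting distinct values, A + A = {-20, -11, -2, 1, 10, 22}, so |A + A| = 6. Thus K = 6/3 = 2. For comparison, the minimum possible |A + A| over all 3-element sets is 2·3 − 1 = 5 (so min K = 5/3), attained only by arithmetic progressions.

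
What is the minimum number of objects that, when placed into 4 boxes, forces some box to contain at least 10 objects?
n = (10 − 1)·4 + 1 = 37

By the generalised pigeonhole principle, to guarantee some box contains ≥ r objects we need more than (r − 1) · k objects total. Threshold: n = (r − 1) · k + 1. With r = 10 and k = 4: n = 9 · 4 + 1 = 36 + 1 = 37. For n = 36 = 9 · 4, we can put exactly 9 objects in every box, avoiding 10 in any single one — so 37 is tight.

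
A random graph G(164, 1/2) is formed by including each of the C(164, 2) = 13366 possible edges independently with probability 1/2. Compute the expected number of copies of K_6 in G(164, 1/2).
E[# K_6] = C(164, 6) · (1/2)^C(6, 2) = 24635248848 / 2^15 = 1539703053/2048 ≈ 751808.131348

For each 6-subset S of vertices (there are C(164, 6) = 24635248848 such S), let X_S = 1 if S induces a K_6 (all C(6, 2) = 15 edges present). Then P(X_S = 1) = (1/2)^15 = 1/32768. By linearity of expectation, E[# K_6] = C(164, 6) · (1/2)^15 = 24635248848 / 32768 = 1539703053/2048 ≈ 751808.131348.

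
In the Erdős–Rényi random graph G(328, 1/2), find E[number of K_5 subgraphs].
E[# K_5] = C(328, 5) · (1/2)^C(5, 2) = 30682187640 / 2^10 = 3835273455/128 = 29963073.8671875

For each 5-subset S of vertices (there are C(328, 5) = 30682187640 such S), let X_S = 1 if S induces a K_5 (all C(5, 2) = 10 edges present). Then P(X_S = 1) = (1/2)^10 = 1/1024. By linearity of expectation, E[# K_5] = C(328, 5) · (1/2)^10 = 30682187640 / 1024 = 3835273455/128 = 29963073.8671875.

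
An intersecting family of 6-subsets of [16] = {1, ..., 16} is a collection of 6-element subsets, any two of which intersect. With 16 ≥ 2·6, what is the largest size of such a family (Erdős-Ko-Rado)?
max |F| = C(15, 5) = 3003

Erdős-Ko-Rado (1961): when n ≥ 2k, max |F| = C(n−1, k−1). The bound is attained by the star {A : i ∈ A} for any fixed i ∈ [n]. Here C(16−1, 6−1) = C(15, 5) = 3003.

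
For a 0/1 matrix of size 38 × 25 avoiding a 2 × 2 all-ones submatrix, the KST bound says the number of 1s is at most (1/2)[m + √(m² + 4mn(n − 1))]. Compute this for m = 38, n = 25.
z(38, 25; 2, 2) ≤ (1/2)[38 + √(38² + 4·38·25·24)] = (1/2)[38 + √92644] = 171.1874

Kővári–Sós–Turán: let r_1, ..., r_38 be the row sums and z = Σ r_i the total number of 1s. Each pair of columns can share at most one row with both entries 1 (else a 2×2 all-ones block appears), so Σ_i C(r_i, 2) ≤ C(25, 2) = 300. By convexity Σ_i C(r_i, 2) ≥ 38·C(z/38, 2) = z(z − 38)/(2·38), giving z² − 38z − 38·25·24 ≤ 0 and hence z ≤ (1/2)[38 + √(1444 + 4·22800)] = (1/2)[38 + √92644] ≈ (1/2)(38 + 304.3748) = 171.1874.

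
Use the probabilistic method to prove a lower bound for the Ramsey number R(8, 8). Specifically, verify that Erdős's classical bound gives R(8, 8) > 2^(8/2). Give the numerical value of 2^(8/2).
2^(8/2) = 16; so R(8, 8) > 16

Colour each edge of K_n uniformly at random with red/blue. The expected number of monochromatic K_8 is C(n, 8) · 2 · 2^(−C(8,2)). If C(n, 8) · 2^(1 − C(8,2)) < 1, then with positive probability no monochromatic K_8 exists, so R(8, 8) > n. The standard estimate C(n, 8) ≤ n^8/8! shows this inequality holds whenever n ≤ 2^(8/2) (since 8! · 2^(C(8,2) − 1) > 2^(8^2/2) ≥ n^8). Hence R(8, 8) > 2^(8/2) = 16.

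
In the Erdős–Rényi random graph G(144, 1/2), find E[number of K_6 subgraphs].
E[# K_6] = C(144, 6) · (1/2)^C(6, 2) = 11143364232 / 2^15 = 1392920529/4096 ≈ 340068.488525

For each 6-subset S of vertices (there are C(144, 6) = 11143364232 such S), let X_S = 1 if S induces a K_6 (all C(6, 2) = 15 edges present). Then P(X_S = 1) = (1/2)^15 = 1/32768. By linearity of expectation, E[# K_6] = C(144, 6) · (1/2)^15 = 11143364232 / 32768 = 1392920529/4096 ≈ 340068.488525.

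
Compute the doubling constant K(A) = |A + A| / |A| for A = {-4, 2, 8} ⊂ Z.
K = |A + A| / |A| = 5/3

Enumerate A + A = {a + b : a, b ∈ A}. With |A| = 3, there are |A|^2 = 9 ordered sum pairs; collecting distinct values, A + A = {-8, -2, 4, 10, 16}, so |A + A| = 5. Thus K = 5/3. Here |A + A| = 2|A| − 1 = 5, the minimum possible — so K = 5/3 is minimal, which holds iff A is an arithmetic progression.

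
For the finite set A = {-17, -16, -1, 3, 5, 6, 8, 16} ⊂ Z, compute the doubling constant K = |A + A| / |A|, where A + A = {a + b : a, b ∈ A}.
K = |A + A| / |A| = 34/8 = 17/4

Enumerate A + A = {a + b : a, b ∈ A}. With |A| = 8, there are |A|^2 = 64 ordered sum pairs; collecting distinct values, A + A = {-34, -33, -32, -18, -17, -14, -13, -12, -11, -10, -9, -8, -2, -1, 0, 2, 4, 5, 6, 7, 8, 9, 10, 11, 12, 13, 14, 15, 16, 19, 21, 22, 24, 32}, so |A + A| = 34. Thus K = 34/8 = 17/4. For comparison, the minimum possible |A + A| over all 8-element sets is 2·8 − 1 = 15 (so min K = 15/8), attained only by arithmetic progressions.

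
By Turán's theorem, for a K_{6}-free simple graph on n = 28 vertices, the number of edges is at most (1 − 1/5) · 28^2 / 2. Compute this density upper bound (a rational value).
Turán density bound = (4/5) · 28^2/2 = 1568/5 ≈ 313.6

Turán's theorem: ex(n, K_{r+1}) is achieved by the complete r-partite Turán graph T(n, r) with parts as balanced as possible, and is at most (1 − 1/r) · n^2/2. For r = 5, n = 28: the density bound is (4/5) · 784/2 = 1568/5 ≈ 313.6. The integer-valued extremum is e(T(28, 5)) = 313, which is strictly less than the density bound 1568/5 since 5 ∤ 28 (the parts of T(28, 5) cannot all be equal).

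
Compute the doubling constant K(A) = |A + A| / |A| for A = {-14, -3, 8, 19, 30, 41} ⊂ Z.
K = |A + A| / |A| = 11/6

Enumerate A + A = {a + b : a, b ∈ A}. With |A| = 6, there are |A|^2 = 36 ordered sum pairs; collecting distinct values, A + A = {-28, -17, -6, 5, 16, 27, 38, 49, 60, 71, 82}, so |A + A| = 11. Thus K = 11/6. Here |A + A| = 2|A| − 1 = 11, the minimum possible — so K = 11/6 is minimal, which holds iff A is an arithmetic progression.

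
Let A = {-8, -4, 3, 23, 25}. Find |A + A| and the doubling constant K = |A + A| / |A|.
K = |A + A| / |A| = 15/5 = 3

Enumerate A + A = {a + b : a, b ∈ A}. With |A| = 5, there are |A|^2 = 25 ordered sum pairs; collecting distinct values, A + A = {-16, -12, -8, -5, -1, 6, 15, 17, 19, 21, 26, 28, 46, 48, 50}, so |A + A| = 15. Thus K = 15/5 = 3. For comparison, the minimum possible |A + A| over all 5-element sets is 2·5 − 1 = 9 (so min K = 9/5), attained only by arithmetic progressions.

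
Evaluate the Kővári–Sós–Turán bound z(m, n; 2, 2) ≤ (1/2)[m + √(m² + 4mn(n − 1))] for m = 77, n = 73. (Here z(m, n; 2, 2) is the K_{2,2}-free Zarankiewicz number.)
z(77, 73; 2, 2) ≤ (1/2)[77 + √(77² + 4·77·73·72)] = (1/2)[77 + √1624777] = 675.8337

Kővári–Sós–Turán: let r_1, ..., r_77 be the row sums and z = Σ r_i the total number of 1s. Each pair of columns can share at most one row with both entries 1 (else a 2×2 all-ones block appears), so Σ_i C(r_i, 2) ≤ C(73, 2) = 2628. By convexity Σ_i C(r_i, 2) ≥ 77·C(z/77, 2) = z(z − 77)/(2·77), giving z² − 77z − 77·73·72 ≤ 0 and hence z ≤ (1/2)[77 + √(5929 + 4·404712)] = (1/2)[77 + √1624777] ≈ (1/2)(77 + 1274.6674) = 675.8337.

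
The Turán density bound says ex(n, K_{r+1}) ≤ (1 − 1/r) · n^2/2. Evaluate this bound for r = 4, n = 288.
Turán density bound = (3/4) · 288^2/2 = 31104

Turán's theorem: ex(n, K_{r+1}) is achieved by the complete r-partite Turán graph T(n, r) with parts as balanced as possible, and is at most (1 − 1/r) · n^2/2. For r = 4, n = 288: the density bound is (3/4) · 82944/2 = 31104. Since 4 ∣ 288, the Turán graph T(288, 4) has parts of equal size 72, and its edge count e(T(288, 4)) = 31104 attains the density bound exactly.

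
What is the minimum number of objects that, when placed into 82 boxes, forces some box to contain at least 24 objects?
n = (24 − 1)·82 + 1 = 1887

By the generalised pigeonhole principle, to guarantee some box contains ≥ r objects we need more than (r − 1) · k objects total. Threshold: n = (r − 1) · k + 1. With r = 24 and k = 82: n = 23 · 82 + 1 = 1886 + 1 = 1887. For n = 1886 = 23 · 82, we can put exactly 23 objects in every box, avoiding 24 in any single one — so 1887 is tight.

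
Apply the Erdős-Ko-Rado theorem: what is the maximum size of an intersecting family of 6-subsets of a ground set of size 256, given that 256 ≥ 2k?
max |F| = C(255, 5) = 8637487551

Erdős-Ko-Rado (1961): when n ≥ 2k, max |F| = C(n−1, k−1). The bound is attained by the star {A : i ∈ A} for any fixed i ∈ [n]. Here C(256−1, 6−1) = C(255, 5) = 8637487551.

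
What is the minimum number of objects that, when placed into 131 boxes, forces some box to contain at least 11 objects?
n = (11 − 1)·131 + 1 = 1311

By the generalised pigeonhole principle, to guarantee some box contains ≥ r objects we need more than (r − 1) · k objects total. Threshold: n = (r − 1) · k + 1. With r = 11 and k = 131: n = 10 · 131 + 1 = 1310 + 1 = 1311. For n = 1310 = 10 · 131, we can put exactly 10 objects in every box, avoiding 11 in any single one — so 1311 is tight.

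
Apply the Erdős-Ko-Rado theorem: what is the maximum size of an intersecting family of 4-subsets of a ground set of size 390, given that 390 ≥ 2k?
max |F| = C(389, 3) = 9735114

Erdős-Ko-Rado (1961): when n ≥ 2k, max |F| = C(n−1, k−1). The bound is attained by the star {A : i ∈ A} for any fixed i ∈ [n]. Here C(390−1, 4−1) = C(389, 3) = 9735114.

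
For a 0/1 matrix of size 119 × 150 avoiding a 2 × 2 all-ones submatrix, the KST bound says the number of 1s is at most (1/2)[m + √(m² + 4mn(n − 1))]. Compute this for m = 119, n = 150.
z(119, 150; 2, 2) ≤ (1/2)[119 + √(119² + 4·119·150·149)] = (1/2)[119 + √10652761] = 1691.4284

Kővári–Sós–Turán: let r_1, ..., r_119 be the row sums and z = Σ r_i the total number of 1s. Each pair of columns can share at most one row with both entries 1 (else a 2×2 all-ones block appears), so Σ_i C(r_i, 2) ≤ C(150, 2) = 11175. By convexity Σ_i C(r_i, 2) ≥ 119·C(z/119, 2) = z(z − 119)/(2·119), giving z² − 119z − 119·150·149 ≤ 0 and hence z ≤ (1/2)[119 + √(14161 + 4·2659650)] = (1/2)[119 + √10652761] ≈ (1/2)(119 + 3263.8568) = 1691.4284.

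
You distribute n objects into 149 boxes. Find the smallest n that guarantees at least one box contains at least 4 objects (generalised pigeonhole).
n = (4 − 1)·149 + 1 = 448

By the generalised pigeonhole principle, to guarantee some box contains ≥ r objects we need more than (r − 1) · k objects total. Threshold: n = (r − 1) · k + 1. With r = 4 and k = 149: n = 3 · 149 + 1 = 447 + 1 = 448. For n = 447 = 3 · 149, we can put exactly 3 objects in every box, avoiding 4 in any single one — so 448 is tight.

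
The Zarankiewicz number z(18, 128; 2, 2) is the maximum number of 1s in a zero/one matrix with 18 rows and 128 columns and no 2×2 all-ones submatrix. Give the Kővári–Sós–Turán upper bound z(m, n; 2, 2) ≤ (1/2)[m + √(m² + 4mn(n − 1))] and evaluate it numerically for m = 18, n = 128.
z(18, 128; 2, 2) ≤ (1/2)[18 + √(18² + 4·18·128·127)] = (1/2)[18 + √1170756] = 550.0074

Kővári–Sós–Turán: let r_1, ..., r_18 be the row sums and z = Σ r_i the total number of 1s. Each pair of columns can share at most one row with both entries 1 (else a 2×2 all-ones block appears), so Σ_i C(r_i, 2) ≤ C(128, 2) = 8128. By convexity Σ_i C(r_i, 2) ≥ 18·C(z/18, 2) = z(z − 18)/(2·18), giving z² − 18z − 18·128·127 ≤ 0 and hence z ≤ (1/2)[18 + √(324 + 4·292608)] = (1/2)[18 + √1170756] ≈ (1/2)(18 + 1082.0148) = 550.0074.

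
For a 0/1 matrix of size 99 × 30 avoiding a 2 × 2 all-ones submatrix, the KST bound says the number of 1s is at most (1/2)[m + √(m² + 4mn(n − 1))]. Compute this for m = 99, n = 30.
z(99, 30; 2, 2) ≤ (1/2)[99 + √(99² + 4·99·30·29)] = (1/2)[99 + √354321] = 347.1243

Kővári–Sós–Turán: let r_1, ..., r_99 be the row sums and z = Σ r_i the total number of 1s. Each pair of columns can share at most one row with both entries 1 (else a 2×2 all-ones block appears), so Σ_i C(r_i, 2) ≤ C(30, 2) = 435. By convexity Σ_i C(r_i, 2) ≥ 99·C(z/99, 2) = z(z − 99)/(2·99), giving z² − 99z − 99·30·29 ≤ 0 and hence z ≤ (1/2)[99 + √(9801 + 4·86130)] = (1/2)[99 + √354321] ≈ (1/2)(99 + 595.2487) = 347.1243.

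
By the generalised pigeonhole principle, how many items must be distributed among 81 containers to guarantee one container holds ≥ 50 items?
n = (50 − 1)·81 + 1 = 3970

By the generalised pigeonhole principle, to guarantee some box contains ≥ r objects we need more than (r − 1) · k objects total. Threshold: n = (r − 1) · k + 1. With r = 50 and k = 81: n = 49 · 81 + 1 = 3969 + 1 = 3970. For n = 3969 = 49 · 81, we can put exactly 49 objects in every box, avoiding 50 in any single one — so 3970 is tight.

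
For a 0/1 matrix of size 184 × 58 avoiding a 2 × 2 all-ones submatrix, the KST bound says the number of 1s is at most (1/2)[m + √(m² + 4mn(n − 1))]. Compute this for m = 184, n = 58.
z(184, 58; 2, 2) ≤ (1/2)[184 + √(184² + 4·184·58·57)] = (1/2)[184 + √2467072] = 877.3458

Kővári–Sós–Turán: let r_1, ..., r_184 be the row sums and z = Σ r_i the total number of 1s. Each pair of columns can share at most one row with both entries 1 (else a 2×2 all-ones block appears), so Σ_i C(r_i, 2) ≤ C(58, 2) = 1653. By convexity Σ_i C(r_i, 2) ≥ 184·C(z/184, 2) = z(z − 184)/(2·184), giving z² − 184z − 184·58·57 ≤ 0 and hence z ≤ (1/2)[184 + √(33856 + 4·608304)] = (1/2)[184 + √2467072] ≈ (1/2)(184 + 1570.6916) = 877.3458.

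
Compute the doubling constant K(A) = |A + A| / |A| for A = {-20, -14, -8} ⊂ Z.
K = |A + A| / |A| = 5/3

Enumerate A + A = {a + b : a, b ∈ A}. With |A| = 3, there are |A|^2 = 9 ordered sum pairs; collecting distinct values, A + A = {-40, -34, -28, -22, -16}, so |A + A| = 5. Thus K = 5/3. Here |A + A| = 2|A| − 1 = 5, the minimum possible — so K = 5/3 is minimal, which holds iff A is an arithmetic progression.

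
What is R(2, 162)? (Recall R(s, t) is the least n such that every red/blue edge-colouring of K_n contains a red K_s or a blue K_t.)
R(2, 162) = 162

R(2, k) = k for all k ≥ 2: in a 2-colouring of K_k, either some edge is red (a red K_2) or all edges are blue (a blue K_k). And K_{161} coloured all-blue has no blue K_162, so R(2, 162) > 161. Hence R(2, 162) = 162.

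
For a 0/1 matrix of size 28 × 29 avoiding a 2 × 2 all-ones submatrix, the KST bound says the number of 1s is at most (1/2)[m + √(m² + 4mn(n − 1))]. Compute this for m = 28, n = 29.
z(28, 29; 2, 2) ≤ (1/2)[28 + √(28² + 4·28·29·28)] = (1/2)[28 + √91728] = 165.4332

Kővári–Sós–Turán: let r_1, ..., r_28 be the row sums and z = Σ r_i the total number of 1s. Each pair of columns can share at most one row with both entries 1 (else a 2×2 all-ones block appears), so Σ_i C(r_i, 2) ≤ C(29, 2) = 406. By convexity Σ_i C(r_i, 2) ≥ 28·C(z/28, 2) = z(z − 28)/(2·28), giving z² − 28z − 28·29·28 ≤ 0 and hence z ≤ (1/2)[28 + √(784 + 4·22736)] = (1/2)[28 + √91728] ≈ (1/2)(28 + 302.8663) = 165.4332.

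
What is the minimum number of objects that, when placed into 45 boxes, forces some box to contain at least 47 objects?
n = (47 − 1)·45 + 1 = 2071

By the generalised pigeonhole principle, to guarantee some box contains ≥ r objects we need more than (r − 1) · k objects total. Threshold: n = (r − 1) · k + 1. With r = 47 and k = 45: n = 46 · 45 + 1 = 2070 + 1 = 2071. For n = 2070 = 46 · 45, we can put exactly 46 objects in every box, avoiding 47 in any single one — so 2071 is tight.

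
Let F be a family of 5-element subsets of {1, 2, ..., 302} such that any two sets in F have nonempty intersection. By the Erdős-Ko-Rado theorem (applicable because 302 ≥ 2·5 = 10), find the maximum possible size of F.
max |F| = C(301, 4) = 335246275

The Erdős-Ko-Rado theorem states: for n ≥ 2k, an intersecting family of k-subsets of an n-element set has size at most C(n − 1, k − 1), with equality for 'star' families {A ⊆ [n] : |A| = k, i ∈ A} (fix an element i). For n = 302, k = 5: C(301, 4) = 335246275.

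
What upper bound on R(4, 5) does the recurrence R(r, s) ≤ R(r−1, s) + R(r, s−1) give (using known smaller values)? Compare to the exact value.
R(4, 5) ≤ R(3, 5) + R(4, 4) = 14 + 18 = 32; exact value R(4, 5) = 25.

The Erdős–Szekeres recurrence R(r, s) ≤ R(r−1, s) + R(r, s−1) applied to (r, s) = (4, 5) gives
  R(4, 5) ≤ R(3, 5) + R(4, 4) = 14 + 18 = 32.
(Recall R(2, k) = k and R is symmetric.) The recurrence is not tight here (it gives 32, but the exact value is R(4, 5) = 25); the tight upper bound requires a sharper argument than the simple recurrence, combined with a lower-bound construction on K_{24}.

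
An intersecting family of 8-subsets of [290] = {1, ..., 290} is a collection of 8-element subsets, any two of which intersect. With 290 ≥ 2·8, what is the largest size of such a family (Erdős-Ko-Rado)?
max |F| = C(289, 7) = 31049696504112

The Erdős-Ko-Rado theorem states: for n ≥ 2k, an intersecting family of k-subsets of an n-element set has size at most C(n − 1, k − 1), with equality for 'star' families {A ⊆ [n] : |A| = k, i ∈ A} (fix an element i). For n = 290, k = 8: C(289, 7) = 31049696504112.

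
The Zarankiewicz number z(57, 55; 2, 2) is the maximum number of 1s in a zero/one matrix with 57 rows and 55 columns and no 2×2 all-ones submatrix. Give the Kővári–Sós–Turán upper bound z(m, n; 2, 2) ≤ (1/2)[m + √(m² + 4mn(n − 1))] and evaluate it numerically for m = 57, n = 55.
z(57, 55; 2, 2) ≤ (1/2)[57 + √(57² + 4·57·55·54)] = (1/2)[57 + √680409] = 440.9345

Kővári–Sós–Turán: let r_1, ..., r_57 be the row sums and z = Σ r_i the total number of 1s. Each pair of columns can share at most one row with both entries 1 (else a 2×2 all-ones block appears), so Σ_i C(r_i, 2) ≤ C(55, 2) = 1485. By convexity Σ_i C(r_i, 2) ≥ 57·C(z/57, 2) = z(z − 57)/(2·57), giving z² − 57z − 57·55·54 ≤ 0 and hence z ≤ (1/2)[57 + √(3249 + 4·169290)] = (1/2)[57 + √680409] ≈ (1/2)(57 + 824.8691) = 440.9345.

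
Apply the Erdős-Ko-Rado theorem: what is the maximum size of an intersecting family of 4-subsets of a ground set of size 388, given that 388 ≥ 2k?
max |F| = C(387, 3) = 9585345

The Erdős-Ko-Rado theorem states: for n ≥ 2k, an intersecting family of k-subsets of an n-element set has size at most C(n − 1, k − 1), with equality for 'star' families {A ⊆ [n] : |A| = k, i ∈ A} (fix an element i). For n = 388, k = 4: C(387, 3) = 9585345.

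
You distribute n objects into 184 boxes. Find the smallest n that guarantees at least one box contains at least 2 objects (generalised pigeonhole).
n = (2 − 1)·184 + 1 = 185

By the generalised pigeonhole principle, to guarantee some box contains ≥ r objects we need more than (r − 1) · k objects total. Threshold: n = (r − 1) · k + 1. With r = 2 and k = 184: n = 1 · 184 + 1 = 184 + 1 = 185. For n = 184 = 1 · 184, we can put exactly 1 objects in every box, avoiding 2 in any single one — so 185 is tight.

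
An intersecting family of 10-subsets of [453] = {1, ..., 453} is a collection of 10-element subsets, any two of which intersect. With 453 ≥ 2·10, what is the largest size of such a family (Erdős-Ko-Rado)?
max |F| = C(452, 9) = 2002968759113405600

The Erdős-Ko-Rado theorem states: for n ≥ 2k, an intersecting family of k-subsets of an n-element set has size at most C(n − 1, k − 1), with equality for 'star' families {A ⊆ [n] : |A| = k, i ∈ A} (fix an element i). For n = 453, k = 10: C(452, 9) = 2002968759113405600.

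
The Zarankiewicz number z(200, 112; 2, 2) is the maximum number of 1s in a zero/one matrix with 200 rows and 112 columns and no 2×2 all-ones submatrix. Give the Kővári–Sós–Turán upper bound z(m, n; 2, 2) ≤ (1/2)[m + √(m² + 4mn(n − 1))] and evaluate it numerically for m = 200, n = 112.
z(200, 112; 2, 2) ≤ (1/2)[200 + √(200² + 4·200·112·111)] = (1/2)[200 + √9985600] = 1680

Kővári–Sós–Turán: let r_1, ..., r_200 be the row sums and z = Σ r_i the total number of 1s. Each pair of columns can share at most one row with both entries 1 (else a 2×2 all-ones block appears), so Σ_i C(r_i, 2) ≤ C(112, 2) = 6216. By convexity Σ_i C(r_i, 2) ≥ 200·C(z/200, 2) = z(z − 200)/(2·200), giving z² − 200z − 200·112·111 ≤ 0 and hence z ≤ (1/2)[200 + √(40000 + 4·2486400)] = (1/2)[200 + √9985600] ≈ (1/2)(200 + 3160) = 1680.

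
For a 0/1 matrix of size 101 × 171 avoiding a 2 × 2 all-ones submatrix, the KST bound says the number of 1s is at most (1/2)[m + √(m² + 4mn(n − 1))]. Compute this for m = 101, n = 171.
z(101, 171; 2, 2) ≤ (1/2)[101 + √(101² + 4·101·171·170)] = (1/2)[101 + √11754481] = 1764.7404

Kővári–Sós–Turán: let r_1, ..., r_101 be the row sums and z = Σ r_i the total number of 1s. Each pair of columns can share at most one row with both entries 1 (else a 2×2 all-ones block appears), so Σ_i C(r_i, 2) ≤ C(171, 2) = 14535. By convexity Σ_i C(r_i, 2) ≥ 101·C(z/101, 2) = z(z − 101)/(2·101), giving z² − 101z − 101·171·170 ≤ 0 and hence z ≤ (1/2)[101 + √(10201 + 4·2936070)] = (1/2)[101 + √11754481] ≈ (1/2)(101 + 3428.4809) = 1764.7404.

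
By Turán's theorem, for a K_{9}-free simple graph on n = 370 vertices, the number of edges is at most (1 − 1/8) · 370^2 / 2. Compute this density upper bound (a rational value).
Turán density bound = (7/8) · 370^2/2 = 239575/4 ≈ 59893.75

Turán's theorem: ex(n, K_{r+1}) is achieved by the complete r-partite Turán graph T(n, r) with parts as balanced as possible, and is at most (1 − 1/r) · n^2/2. For r = 8, n = 370: the density bound is (7/8) · 136900/2 = 239575/4 ≈ 59893.75. The integer-valued extremum is e(T(370, 8)) = 59893, which is strictly less than the density bound 239575/4 since 8 ∤ 370 (the parts of T(370, 8) cannot all be equal).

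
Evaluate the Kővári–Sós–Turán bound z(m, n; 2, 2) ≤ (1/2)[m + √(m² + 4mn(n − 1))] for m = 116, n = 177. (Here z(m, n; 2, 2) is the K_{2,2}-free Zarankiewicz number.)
z(116, 177; 2, 2) ≤ (1/2)[116 + √(116² + 4·116·177·176)] = (1/2)[116 + √14467984] = 1959.8402

Kővári–Sós–Turán: let r_1, ..., r_116 be the row sums and z = Σ r_i the total number of 1s. Each pair of columns can share at most one row with both entries 1 (else a 2×2 all-ones block appears), so Σ_i C(r_i, 2) ≤ C(177, 2) = 15576. By convexity Σ_i C(r_i, 2) ≥ 116·C(z/116, 2) = z(z − 116)/(2·116), giving z² − 116z − 116·177·176 ≤ 0 and hence z ≤ (1/2)[116 + √(13456 + 4·3613632)] = (1/2)[116 + √14467984] ≈ (1/2)(116 + 3803.6803) = 1959.8402.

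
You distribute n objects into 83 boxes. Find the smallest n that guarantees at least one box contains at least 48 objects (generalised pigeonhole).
n = (48 − 1)·83 + 1 = 3902

By the generalised pigeonhole principle, to guarantee some box contains ≥ r objects we need more than (r − 1) · k objects total. Threshold: n = (r − 1) · k + 1. With r = 48 and k = 83: n = 47 · 83 + 1 = 3901 + 1 = 3902. For n = 3901 = 47 · 83, we can put exactly 47 objects in every box, avoiding 48 in any single one — so 3902 is tight.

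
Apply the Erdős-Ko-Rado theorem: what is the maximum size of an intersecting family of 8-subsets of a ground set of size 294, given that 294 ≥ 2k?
max |F| = C(293, 7) = 34220247753264

The Erdős-Ko-Rado theorem states: for n ≥ 2k, an intersecting family of k-subsets of an n-element set has size at most C(n − 1, k − 1), with equality for 'star' families {A ⊆ [n] : |A| = k, i ∈ A} (fix an element i). For n = 294, k = 8: C(293, 7) = 34220247753264.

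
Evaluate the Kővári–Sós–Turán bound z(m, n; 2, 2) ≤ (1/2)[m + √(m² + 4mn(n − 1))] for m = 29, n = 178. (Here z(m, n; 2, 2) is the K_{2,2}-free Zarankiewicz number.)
z(29, 178; 2, 2) ≤ (1/2)[29 + √(29² + 4·29·178·177)] = (1/2)[29 + √3655537] = 970.4729

Kővári–Sós–Turán: let r_1, ..., r_29 be the row sums and z = Σ r_i the total number of 1s. Each pair of columns can share at most one row with both entries 1 (else a 2×2 all-ones block appears), so Σ_i C(r_i, 2) ≤ C(178, 2) = 15753. By convexity Σ_i C(r_i, 2) ≥ 29·C(z/29, 2) = z(z − 29)/(2·29), giving z² − 29z − 29·178·177 ≤ 0 and hence z ≤ (1/2)[29 + √(841 + 4·913674)] = (1/2)[29 + √3655537] ≈ (1/2)(29 + 1911.9459) = 970.4729.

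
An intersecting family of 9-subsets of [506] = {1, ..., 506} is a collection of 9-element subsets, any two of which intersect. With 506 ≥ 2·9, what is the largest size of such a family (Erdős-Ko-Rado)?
max |F| = C(505, 8) = 99222624889162875

Erdős-Ko-Rado (1961): when n ≥ 2k, max |F| = C(n−1, k−1). The bound is attained by the star {A : i ∈ A} for any fixed i ∈ [n]. Here C(506−1, 9−1) = C(505, 8) = 99222624889162875.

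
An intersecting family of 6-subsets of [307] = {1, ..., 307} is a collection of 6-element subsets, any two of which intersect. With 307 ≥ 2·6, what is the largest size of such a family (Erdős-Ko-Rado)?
max |F| = C(306, 5) = 21635312616

The Erdős-Ko-Rado theorem states: for n ≥ 2k, an intersecting family of k-subsets of an n-element set has size at most C(n − 1, k − 1), with equality for 'star' families {A ⊆ [n] : |A| = k, i ∈ A} (fix an element i). For n = 307, k = 6: C(306, 5) = 21635312616.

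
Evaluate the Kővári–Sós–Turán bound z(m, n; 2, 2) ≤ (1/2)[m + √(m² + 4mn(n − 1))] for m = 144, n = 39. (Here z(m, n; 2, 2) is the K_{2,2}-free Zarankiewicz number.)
z(144, 39; 2, 2) ≤ (1/2)[144 + √(144² + 4·144·39·38)] = (1/2)[144 + √874368] = 539.5382

Kővári–Sós–Turán: let r_1, ..., r_144 be the row sums and z = Σ r_i the total number of 1s. Each pair of columns can share at most one row with both entries 1 (else a 2×2 all-ones block appears), so Σ_i C(r_i, 2) ≤ C(39, 2) = 741. By convexity Σ_i C(r_i, 2) ≥ 144·C(z/144, 2) = z(z − 144)/(2·144), giving z² − 144z − 144·39·38 ≤ 0 and hence z ≤ (1/2)[144 + √(20736 + 4·213408)] = (1/2)[144 + √874368] ≈ (1/2)(144 + 935.0765) = 539.5382.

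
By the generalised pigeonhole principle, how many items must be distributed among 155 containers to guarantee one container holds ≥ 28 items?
n = (28 − 1)·155 + 1 = 4186

By the generalised pigeonhole principle, to guarantee some box contains ≥ r objects we need more than (r − 1) · k objects total. Threshold: n = (r − 1) · k + 1. With r = 28 and k = 155: n = 27 · 155 + 1 = 4185 + 1 = 4186. For n = 4185 = 27 · 155, we can put exactly 27 objects in every box, avoiding 28 in any single one — so 4186 is tight.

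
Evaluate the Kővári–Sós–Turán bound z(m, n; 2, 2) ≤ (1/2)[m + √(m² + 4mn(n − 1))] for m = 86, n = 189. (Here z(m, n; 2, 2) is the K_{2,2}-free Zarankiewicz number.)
z(86, 189; 2, 2) ≤ (1/2)[86 + √(86² + 4·86·189·188)] = (1/2)[86 + √12230404] = 1791.5997

Kővári–Sós–Turán: let r_1, ..., r_86 be the row sums and z = Σ r_i the total number of 1s. Each pair of columns can share at most one row with both entries 1 (else a 2×2 all-ones block appears), so Σ_i C(r_i, 2) ≤ C(189, 2) = 17766. By convexity Σ_i C(r_i, 2) ≥ 86·C(z/86, 2) = z(z − 86)/(2·86), giving z² − 86z − 86·189·188 ≤ 0 and hence z ≤ (1/2)[86 + √(7396 + 4·3055752)] = (1/2)[86 + √12230404] ≈ (1/2)(86 + 3497.1995) = 1791.5997.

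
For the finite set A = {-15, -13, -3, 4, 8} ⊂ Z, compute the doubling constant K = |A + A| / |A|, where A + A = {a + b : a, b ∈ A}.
K = |A + A| / |A| = 15/5 = 3

Enumerate A + A = {a + b : a, b ∈ A}. With |A| = 5, there are |A|^2 = 25 ordered sum pairs; collecting distinct values, A + A = {-30, -28, -26, -18, -16, -11, -9, -7, -6, -5, 1, 5, 8, 12, 16}, so |A + A| = 15. Thus K = 15/5 = 3. For comparison, the minimum possible |A + A| over all 5-element sets is 2·5 − 1 = 9 (so min K = 9/5), attained only by arithmetic progressions.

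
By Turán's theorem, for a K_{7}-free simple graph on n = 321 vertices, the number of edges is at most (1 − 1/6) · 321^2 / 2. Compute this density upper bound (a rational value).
Turán density bound = (5/6) · 321^2/2 = 171735/4 ≈ 42933.75

Turán's theorem: ex(n, K_{r+1}) is achieved by the complete r-partite Turán graph T(n, r) with parts as balanced as possible, and is at most (1 − 1/r) · n^2/2. For r = 6, n = 321: the density bound is (5/6) · 103041/2 = 171735/4 ≈ 42933.75. The integer-valued extremum is e(T(321, 6)) = 42933, which is strictly less than the density bound 171735/4 since 6 ∤ 321 (the parts of T(321, 6) cannot all be equal).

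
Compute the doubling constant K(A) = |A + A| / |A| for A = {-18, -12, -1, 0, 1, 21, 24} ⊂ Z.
K = |A + A| / |A| = 27/7

Enumerate A + A = {a + b : a, b ∈ A}. With |A| = 7, there are |A|^2 = 49 ordered sum pairs; collecting distinct values, A + A = {-36, -30, -24, -19, -18, -17, -13, -12, -11, -2, -1, 0, 1, 2, 3, 6, 9, 12, 20, 21, 22, 23, 24, 25, 42, 45, 48}, so |A + A| = 27. Thus K = 27/7. For comparison, the minimum possible |A + A| over all 7-element sets is 2·7 − 1 = 13 (so min K = 13/7), attained only by arithmetic progressions.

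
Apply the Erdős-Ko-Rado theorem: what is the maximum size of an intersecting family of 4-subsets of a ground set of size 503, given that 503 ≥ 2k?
max |F| = C(502, 3) = 20958500

Erdős-Ko-Rado (1961): when n ≥ 2k, max |F| = C(n−1, k−1). The bound is attained by the star {A : i ∈ A} for any fixed i ∈ [n]. Here C(503−1, 4−1) = C(502, 3) = 20958500.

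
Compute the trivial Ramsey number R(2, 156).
R(2, 156) = 156

R(2, k) = k for all k ≥ 2: in a 2-colouring of K_k, either some edge is red (a red K_2) or all edges are blue (a blue K_k). And K_{155} coloured all-blue has no blue K_156, so R(2, 156) > 155. Hence R(2, 156) = 156.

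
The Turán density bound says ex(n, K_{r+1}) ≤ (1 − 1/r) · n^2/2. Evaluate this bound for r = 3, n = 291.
Turán density bound = (2/3) · 291^2/2 = 28227

Turán's theorem: ex(n, K_{r+1}) is achieved by the complete r-partite Turán graph T(n, r) with parts as balanced as possible, and is at most (1 − 1/r) · n^2/2. For r = 3, n = 291: the density bound is (2/3) · 84681/2 = 28227. Since 3 ∣ 291, the Turán graph T(291, 3) has parts of equal size 97, and its edge count e(T(291, 3)) = 28227 attains the density bound exactly.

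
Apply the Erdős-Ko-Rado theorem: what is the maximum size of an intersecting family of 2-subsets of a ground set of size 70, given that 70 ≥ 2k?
max |F| = C(69, 1) = 69

Erdős-Ko-Rado (1961): when n ≥ 2k, max |F| = C(n−1, k−1). The bound is attained by the star {A : i ∈ A} for any fixed i ∈ [n]. Here C(70−1, 2−1) = C(69, 1) = 69.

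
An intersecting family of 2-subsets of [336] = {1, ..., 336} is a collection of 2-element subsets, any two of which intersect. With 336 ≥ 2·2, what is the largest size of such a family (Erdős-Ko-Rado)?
max |F| = C(335, 1) = 335

Erdős-Ko-Rado (1961): when n ≥ 2k, max |F| = C(n−1, k−1). The bound is attained by the star {A : i ∈ A} for any fixed i ∈ [n]. Here C(336−1, 2−1) = C(335, 1) = 335.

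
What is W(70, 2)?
W(70, 2) = 70 + 1 = 71

A 2-term AP is any pair of integers, so a monochromatic 2-AP exists iff some colour is used at least twice. With 70 colours, the colouring i ↦ i on {1, ..., 70} uses each colour once, avoiding any monochromatic pair, so W(70, 2) > 70. For {1, ..., 71}, pigeonhole forces two integers of the same colour, which form a monochromatic 2-AP. Hence W(70, 2) = 71.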